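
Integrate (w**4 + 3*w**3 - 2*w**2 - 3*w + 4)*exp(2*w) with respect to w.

(4*w**4 + 4*w**3 - 14*w**2 + 2*w + 15)*exp(2*w)/8 + C

Use integration by parts with u = w**4 + 3*w**3 - 2*w**2 - 3*w + 4, dv = exp(2*w) dw, so v = exp(2*w)/2.
Apply parts 4 times (tabular method): alternate signs, differentiate u down to 0, integrate dv up.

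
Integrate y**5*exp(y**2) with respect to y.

(y**4 - 2*y**2 + 2)*exp(y**2)/2 + C

Let u = y², du = 2y dy; rewrite as (1/2)∫ u^2·exp(1u) du.
Now integrate by parts 2 times.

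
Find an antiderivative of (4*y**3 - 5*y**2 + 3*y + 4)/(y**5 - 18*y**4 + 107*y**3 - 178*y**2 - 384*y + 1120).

Factor the denominator: (y - 7)*(y - 5)*(y - 4)**2*(y + 2).
Partial-fraction decomposition: -1/(42*(y + 2)) + 379/(18*(y - 4)) + 32/(3*(y - 4)**2) - 197/(7*(y - 5)) + 64/(9*(y - 7)).
Integrate each term; A/(y−a) gives A·log|y−a|; A/(y−a)² gives −A/(y−a).

64*log(y - 7)/9 - 197*log(y - 5)/7 + 379*log(y - 4)/18 - log(y + 2)/42 - 32/(3*y - 12) + C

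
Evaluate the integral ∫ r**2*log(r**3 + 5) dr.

Let u = r**3 + 5, so du = (3*r**2) dr.
The integral becomes (1/3)·∫ log(u) du; integrate by parts with u′=log(u), dv′=du.

r**3*log(r**3 + 5)/3 - r**3/3 + 5*log(r**3 + 5)/3 + C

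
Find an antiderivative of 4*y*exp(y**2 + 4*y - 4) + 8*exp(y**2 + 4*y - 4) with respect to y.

2*exp(y**2 + 4*y - 4) + C

Let u = y**2 + 4*y - 4, so du = (2*y + 4) dy.
Rewriting, the integral becomes 2·∫ e^u du = 2·e^u.
Substituting back, u = y**2 + 4*y - 4.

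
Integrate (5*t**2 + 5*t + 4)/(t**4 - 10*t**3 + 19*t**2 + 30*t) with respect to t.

Factor the denominator: t*(t - 6)*(t - 5)*(t + 1).
Partial-fraction decomposition: -2/(21*(t + 1)) - 77/(15*(t - 5)) + 107/(21*(t - 6)) + 2/(15*t).
Integrate each term: A/(t−a) contributes A·log|t−a|.

2*log(t)/15 + 107*log(t - 6)/21 - 77*log(t - 5)/15 - 2*log(t + 1)/21 + C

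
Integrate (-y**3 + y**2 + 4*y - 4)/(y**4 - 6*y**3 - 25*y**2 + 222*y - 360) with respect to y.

-42*log(y - 5)/11 + 18*log(y - 4)/5 - 5*log(y - 3)/9 - 112*log(y + 6)/495 + C

Factor the denominator: (y - 5)*(y - 4)*(y - 3)*(y + 6).
Partial-fraction decomposition: -112/(495*(y + 6)) - 5/(9*(y - 3)) + 18/(5*(y - 4)) - 42/(11*(y - 5)).
Integrate each term: A/(y−a) contributes A·log|y−a|.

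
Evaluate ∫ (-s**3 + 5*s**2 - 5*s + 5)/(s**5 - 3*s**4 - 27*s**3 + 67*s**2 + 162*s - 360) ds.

-5*log(s - 5)/108 - 2*log(s - 3)/21 + 7*log(s - 2)/90 - 23*log(s + 3)/60 + 169*log(s + 4)/378 + C

Factor the denominator: (s - 5)*(s - 3)*(s - 2)*(s + 3)*(s + 4).
Partial-fraction decomposition: 169/(378*(s + 4)) - 23/(60*(s + 3)) + 7/(90*(s - 2)) - 2/(21*(s - 3)) - 5/(108*(s - 5)).
Integrate each term: A/(s−a) contributes A·log|s−a|.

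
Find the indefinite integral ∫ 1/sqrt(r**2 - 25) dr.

log(r + sqrt(r**2 - 25)) + C

Substitute r = 5·sec(θ), so dr = 5·sec(θ)*tan(θ) dθ and the radical becomes sqrt(r**2 - 25) = 5·tan(θ) by the Pythagorean identity.
Integrate the resulting trig expression in θ, then back-substitute sec(θ) = r/5, tan(θ) = sqrt(r**2 - 25)/5 (absorbing any constant into C).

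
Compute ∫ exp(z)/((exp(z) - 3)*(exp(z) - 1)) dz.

Let u = e^z, du = e^z dz.
The integral becomes ∫ du/((u-3)(u-1)); decompose into partial fractions.

log(exp(z) - 3)/2 - log(exp(z) - 1)/2 + C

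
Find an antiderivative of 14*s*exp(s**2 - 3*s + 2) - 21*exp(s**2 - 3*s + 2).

Let u = s**2 - 3*s + 2, so du = (2*s - 3) ds.
Rewriting, the integral becomes 7·∫ e^u du = 7·e^u.
Substituting back, u = s**2 - 3*s + 2.

7*exp(s**2 - 3*s + 2) + C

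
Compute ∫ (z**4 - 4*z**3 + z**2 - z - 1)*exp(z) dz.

(z**4 - 8*z**3 + 25*z**2 - 51*z + 50)*exp(z) + C

Use integration by parts with u = z**4 - 4*z**3 + z**2 - z - 1, dv = exp(z) dz, so v = exp(z).
Apply parts 4 times (tabular method): alternate signs, differentiate u down to 0, integrate dv up.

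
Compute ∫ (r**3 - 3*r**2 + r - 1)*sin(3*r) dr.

Use integration by parts with u = r**3 - 3*r**2 + r - 1, dv = sin(3*r) dr, so v = -cos(3*r)/3.
Apply parts 3 times (tabular method): alternate signs, differentiate u down to 0, integrate dv up.

-r**3*cos(3*r)/3 + r**2*sin(3*r)/3 + r**2*cos(3*r) - 2*r*sin(3*r)/3 - r*cos(3*r)/9 + sin(3*r)/27 + cos(3*r)/9 + C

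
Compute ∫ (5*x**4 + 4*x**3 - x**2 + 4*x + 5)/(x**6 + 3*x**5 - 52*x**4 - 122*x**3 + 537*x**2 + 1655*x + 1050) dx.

17113*log(x - 5)/75264 + log(x + 1)/432 - 41*log(x + 2)/245 + 281*log(x + 3)/512 - 10561*log(x + 7)/17280 - 3625/(4032*x - 20160) + C

Factor the denominator: (x - 5)**2*(x + 1)*(x + 2)*(x + 3)*(x + 7).
Partial-fraction decomposition: -10561/(17280*(x + 7)) + 281/(512*(x + 3)) - 41/(245*(x + 2)) + 1/(432*(x + 1)) + 17113/(75264*(x - 5)) + 3625/(4032*(x - 5)**2).
Integrate each term; A/(x−a) gives A·log|x−a|; A/(x−a)² gives −A/(x−a).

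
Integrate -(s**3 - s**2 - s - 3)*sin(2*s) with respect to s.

s**3*cos(2*s)/2 - 3*s**2*sin(2*s)/4 - s**2*cos(2*s)/2 + s*sin(2*s)/2 - 5*s*cos(2*s)/4 + 5*sin(2*s)/8 - 5*cos(2*s)/4 + C

Use integration by parts with u = s**3 - s**2 - s - 3, dv = -sin(2*s) ds, so v = cos(2*s)/2.
Apply parts 3 times (tabular method): alternate signs, differentiate u down to 0, integrate dv up.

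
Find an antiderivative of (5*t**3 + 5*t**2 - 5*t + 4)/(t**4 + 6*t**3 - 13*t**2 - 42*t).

-2*log(t)/21 + 169*log(t - 3)/150 - 3*log(t + 2)/25 + 1431*log(t + 7)/350 + C

Factor the denominator: t*(t - 3)*(t + 2)*(t + 7).
Partial-fraction decomposition: 1431/(350*(t + 7)) - 3/(25*(t + 2)) + 169/(150*(t - 3)) - 2/(21*t).
Integrate each term: A/(t−a) contributes A·log|t−a|.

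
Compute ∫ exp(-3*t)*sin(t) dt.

Let I denote the integral. Integrate by parts with u = sin(t), dv = exp(-3*t) dt, so v = -exp(-3*t)/3: I = -exp(-3*t)*sin(t)/3 + (1/3)·∫ exp(-3*t)*cos(t) dt.
Apply parts again with u = cos(t), dv = exp(-3*t) dt: ∫ exp(-3*t)*cos(t) dt = -exp(-3*t)*cos(t)/3 − (1/3)·I. Substituting back brings back I: I = -exp(-3*t)*sin(t)/3 - exp(-3*t)*cos(t)/9 − (1/9)·I.
Solving for I: (1 + 1/9)·I equals the remaining terms, so I = (9/10)·(-exp(-3*t)*sin(t)/3 - exp(-3*t)*cos(t)/9).

-3*exp(-3*t)*sin(t)/10 - exp(-3*t)*cos(t)/10 + C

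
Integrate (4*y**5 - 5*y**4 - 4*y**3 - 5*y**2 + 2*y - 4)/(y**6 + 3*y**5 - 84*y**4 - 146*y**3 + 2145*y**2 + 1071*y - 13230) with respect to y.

23588*log(y - 6)/4563 - 2189*log(y - 5)/576 + 26*log(y - 3)/225 + 331*log(y + 3)/1728 + 1413821*log(y + 7)/608400 + 19531/(1560*y + 10920) + C

Factor the denominator: (y - 6)*(y - 5)*(y - 3)*(y + 3)*(y + 7)**2.
Partial-fraction decomposition: 1413821/(608400*(y + 7)) - 19531/(1560*(y + 7)**2) + 331/(1728*(y + 3)) + 26/(225*(y - 3)) - 2189/(576*(y - 5)) + 23588/(4563*(y - 6)).
Integrate each term; A/(y−a) gives A·log|y−a|; A/(y−a)² gives −A/(y−a).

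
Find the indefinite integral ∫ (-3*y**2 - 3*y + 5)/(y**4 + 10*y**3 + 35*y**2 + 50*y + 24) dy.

5*log(y + 1)/6 + log(y + 2)/2 - 13*log(y + 3)/2 + 31*log(y + 4)/6 + C

Factor the denominator: (y + 1)*(y + 2)*(y + 3)*(y + 4).
Partial-fraction decomposition: 31/(6*(y + 4)) - 13/(2*(y + 3)) + 1/(2*(y + 2)) + 5/(6*(y + 1)).
Integrate each term: A/(y−a) contributes A·log|y−a|.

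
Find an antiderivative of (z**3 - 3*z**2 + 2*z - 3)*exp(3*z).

(9*z**3 - 36*z**2 + 42*z - 41)*exp(3*z)/27 + C

Use integration by parts with u = z**3 - 3*z**2 + 2*z - 3, dv = exp(3*z) dz, so v = exp(3*z)/3.
Apply parts 3 times (tabular method): alternate signs, differentiate u down to 0, integrate dv up.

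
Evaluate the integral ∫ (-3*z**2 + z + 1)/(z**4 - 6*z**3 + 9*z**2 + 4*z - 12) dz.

-23*log(z - 3)/4 + 17*log(z - 2)/3 + log(z + 1)/12 - 3/(z - 2) + C

Factor the denominator: (z - 3)*(z - 2)**2*(z + 1).
Partial-fraction decomposition: 1/(12*(z + 1)) + 17/(3*(z - 2)) + 3/(z - 2)**2 - 23/(4*(z - 3)).
Integrate each term; A/(z−a) gives A·log|z−a|; A/(z−a)² gives −A/(z−a).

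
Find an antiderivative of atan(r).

r*atan(r) - log(r**2 + 1)/2 + C

Use integration by parts with u = arctan(r), dv = dr.
Then du = 1/(r**2 + 1) dr.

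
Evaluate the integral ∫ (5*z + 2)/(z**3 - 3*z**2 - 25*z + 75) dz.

Factor the denominator: (z - 5)*(z - 3)*(z + 5).
Partial-fraction decomposition: -23/(80*(z + 5)) - 17/(16*(z - 3)) + 27/(20*(z - 5)).
Integrate each term: A/(z−a) contributes A·log|z−a|.

27*log(z - 5)/20 - 17*log(z - 3)/16 - 23*log(z + 5)/80 + C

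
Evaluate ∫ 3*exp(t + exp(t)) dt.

3*exp(exp(t)) + C

Let u = exp(t), so du = (exp(t)) dt.
Rewriting, the integral becomes 3·∫ e^u du = 3·e^u.
Substituting back, u = exp(t).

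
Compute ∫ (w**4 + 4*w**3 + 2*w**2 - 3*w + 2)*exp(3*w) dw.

(27*w**4 + 72*w**3 - 18*w**2 - 69*w + 77)*exp(3*w)/81 + C

Use integration by parts with u = w**4 + 4*w**3 + 2*w**2 - 3*w + 2, dv = exp(3*w) dw, so v = exp(3*w)/3.
Apply parts 4 times (tabular method): alternate signs, differentiate u down to 0, integrate dv up.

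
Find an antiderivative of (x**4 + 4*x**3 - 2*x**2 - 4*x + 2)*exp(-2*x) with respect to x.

Use integration by parts with u = x**4 + 4*x**3 - 2*x**2 - 4*x + 2, dv = exp(-2*x) dx, so v = -exp(-2*x)/2.
Apply parts 4 times (tabular method): alternate signs, differentiate u down to 0, integrate dv up.

(-2*x**4 - 12*x**3 - 14*x**2 - 6*x - 7)*exp(-2*x)/4 + C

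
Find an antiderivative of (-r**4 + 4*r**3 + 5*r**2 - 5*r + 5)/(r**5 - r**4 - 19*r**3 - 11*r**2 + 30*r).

Factor the denominator: r*(r - 5)*(r - 1)*(r + 2)*(r + 3).
Partial-fraction decomposition: -31/(24*(r + 3)) + 13/(42*(r + 2)) - 1/(6*(r - 1)) - 1/(56*(r - 5)) + 1/(6*r).
Integrate each term: A/(r−a) contributes A·log|r−a|.

log(r)/6 - log(r - 5)/56 - log(r - 1)/6 + 13*log(r + 2)/42 - 31*log(r + 3)/24 + C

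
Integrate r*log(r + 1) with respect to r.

Use integration by parts with u = log(r + 1), dv = r dr.
Then du = 1/(r + 1) dr and v = r**2/2.

r**2*log(r + 1)/2 - r**2/4 + r/2 - log(r + 1)/2 + C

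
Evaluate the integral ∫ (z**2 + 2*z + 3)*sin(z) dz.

-z**2*cos(z) + 2*z*sin(z) - 2*z*cos(z) + 2*sin(z) - cos(z) + C

Use integration by parts with u = z**2 + 2*z + 3, dv = sin(z) dz, so v = -cos(z).
Apply parts 2 times (tabular method): alternate signs, differentiate u down to 0, integrate dv up.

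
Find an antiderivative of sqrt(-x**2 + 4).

Substitute x = 2·sin(θ), so dx = 2·cos(θ) dθ and the radical becomes sqrt(-x**2 + 4) = 2·cos(θ) by the Pythagorean identity.
Integrate the resulting trig expression in θ, then back-substitute θ = asin(x/2), sin(θ) = x/2, cos(θ) = sqrt(-x**2 + 4)/2 (absorbing any constant into C).

x*sqrt(-x**2 + 4)/2 + 2*asin(x/2) + C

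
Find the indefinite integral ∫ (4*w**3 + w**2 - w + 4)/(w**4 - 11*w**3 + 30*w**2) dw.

7*log(w)/450 + 449*log(w - 6)/18 - 524*log(w - 5)/25 - 2/(15*w) + C

Factor the denominator: w**2*(w - 6)*(w - 5).
Partial-fraction decomposition: -524/(25*(w - 5)) + 449/(18*(w - 6)) + 7/(450*w) + 2/(15*w**2).
Integrate each term; A/(w−a) gives A·log|w−a|; A/(w−a)² gives −A/(w−a).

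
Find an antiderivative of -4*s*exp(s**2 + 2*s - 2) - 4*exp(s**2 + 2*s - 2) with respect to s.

-2*exp(s**2 + 2*s - 2) + C

Let u = s**2 + 2*s - 2, so du = (2*s + 2) ds.
Rewriting, the integral becomes -2·∫ e^u du = -2·e^u.
Substituting back, u = s**2 + 2*s - 2.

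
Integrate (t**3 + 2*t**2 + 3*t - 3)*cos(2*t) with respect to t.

Use integration by parts with u = t**3 + 2*t**2 + 3*t - 3, dv = cos(2*t) dt, so v = sin(2*t)/2.
Apply parts 3 times (tabular method): alternate signs, differentiate u down to 0, integrate dv up.

t**3*sin(2*t)/2 + t**2*sin(2*t) + 3*t**2*cos(2*t)/4 + 3*t*sin(2*t)/4 + t*cos(2*t) - 2*sin(2*t) + 3*cos(2*t)/8 + C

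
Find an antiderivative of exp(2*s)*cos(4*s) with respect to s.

Let I denote the integral. Integrate by parts with u = cos(4*s), dv = exp(2*s) ds, so v = exp(2*s)/2: I = exp(2*s)*cos(4*s)/2 + 2·∫ exp(2*s)*sin(4*s) ds.
Apply parts again with u = sin(4*s), dv = exp(2*s) ds: ∫ exp(2*s)*sin(4*s) ds = exp(2*s)*sin(4*s)/2 − 2·I. Substituting back brings back I: I = exp(2*s)*sin(4*s) + exp(2*s)*cos(4*s)/2 − 4·I.
Solving for I: (1 + 4)·I equals the remaining terms, so I = (1/5)·(exp(2*s)*sin(4*s) + exp(2*s)*cos(4*s)/2).

exp(2*s)*sin(4*s)/5 + exp(2*s)*cos(4*s)/10 + C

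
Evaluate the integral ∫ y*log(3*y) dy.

y**2*(log(y) + log(3))/2 - y**2/4 + C

Use integration by parts with u = log(3*y), dv = y dy.
Then du = 1/y dy and v = y**2/2.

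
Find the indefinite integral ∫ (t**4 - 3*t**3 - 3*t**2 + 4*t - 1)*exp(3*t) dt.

(27*t**4 - 117*t**3 + 36*t**2 + 84*t - 55)*exp(3*t)/81 + C

Use integration by parts with u = t**4 - 3*t**3 - 3*t**2 + 4*t - 1, dv = exp(3*t) dt, so v = exp(3*t)/3.
Apply parts 4 times (tabular method): alternate signs, differentiate u down to 0, integrate dv up.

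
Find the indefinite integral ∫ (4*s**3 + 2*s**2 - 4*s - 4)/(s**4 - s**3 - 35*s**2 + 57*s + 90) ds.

263*log(s - 5)/66 - 55*log(s - 3)/36 - log(s + 1)/60 + 772*log(s + 6)/495 + C

Factor the denominator: (s - 5)*(s - 3)*(s + 1)*(s + 6).
Partial-fraction decomposition: 772/(495*(s + 6)) - 1/(60*(s + 1)) - 55/(36*(s - 3)) + 263/(66*(s - 5)).
Integrate each term: A/(s−a) contributes A·log|s−a|.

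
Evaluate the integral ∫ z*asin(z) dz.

z**2*asin(z)/2 + z*sqrt(-z**2 + 1)/4 - asin(z)/4 + C

Use integration by parts with u = arcsin(z), dv = z dz.
Then du = 1/sqrt(-z**2 + 1) dz.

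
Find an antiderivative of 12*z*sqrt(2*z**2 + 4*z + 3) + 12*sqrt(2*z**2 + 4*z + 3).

2*(2*z**2 + 4*z + 3)**(3/2) + C

Let u = 2*z**2 + 4*z + 3, so du = (4*z + 4) dz.
Rewriting, the integral becomes 3·∫ √u du = 3·(2/3)u^(3/2).
Substituting back, u = 2*z**2 + 4*z + 3.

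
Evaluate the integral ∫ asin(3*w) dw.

Use integration by parts with u = arcsin(3*w), dv = dw.
Then du = 3/sqrt(-9*w**2 + 1) dw.

w*asin(3*w) + sqrt(-9*w**2 + 1)/3 + C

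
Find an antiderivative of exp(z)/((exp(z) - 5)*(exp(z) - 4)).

Let u = e^z, du = e^z dz.
The integral becomes ∫ du/((u-5)(u-4)); decompose into partial fractions.

log(exp(z) - 5) - log(exp(z) - 4) + C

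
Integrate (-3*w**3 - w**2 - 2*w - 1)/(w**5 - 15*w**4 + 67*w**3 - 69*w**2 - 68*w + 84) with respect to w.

Factor the denominator: (w - 7)*(w - 6)*(w - 2)*(w - 1)*(w + 1).
Partial-fraction decomposition: 1/(112*(w + 1)) + 7/(60*(w - 1)) - 11/(20*(w - 2)) + 697/(140*(w - 6)) - 1093/(240*(w - 7)).
Integrate each term: A/(w−a) contributes A·log|w−a|.

-1093*log(w - 7)/240 + 697*log(w - 6)/140 - 11*log(w - 2)/20 + 7*log(w - 1)/60 + log(w + 1)/112 + C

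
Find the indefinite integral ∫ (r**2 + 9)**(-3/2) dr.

Substitute r = 3·tan(θ), so dr = 3·sec(θ)^2 dθ and the radical becomes sqrt(r**2 + 9) = 3·sec(θ) by the Pythagorean identity.
Integrate the resulting trig expression in θ, then back-substitute tan(θ) = r/3, sec(θ) = sqrt(r**2 + 9)/3 (absorbing any constant into C).

r/(9*sqrt(r**2 + 9)) + C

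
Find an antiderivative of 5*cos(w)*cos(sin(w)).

Let u = sin(w), so du = (cos(w)) dw.
Rewriting, the integral becomes 5·∫ cos(u) du = 5·sin(u).
Substituting back, u = sin(w).

5*sin(sin(w)) + C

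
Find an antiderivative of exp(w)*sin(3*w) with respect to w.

Let I denote the integral. Integrate by parts with u = sin(3*w), dv = exp(w) dw, so v = exp(w): I = exp(w)*sin(3*w) − 3·∫ exp(w)*cos(3*w) dw.
Apply parts again with u = cos(3*w), dv = exp(w) dw: ∫ exp(w)*cos(3*w) dw = exp(w)*cos(3*w) + 3·I. Substituting back brings back I: I = exp(w)*sin(3*w) - 3*exp(w)*cos(3*w) − 9·I.
Solving for I: (1 + 9)·I equals the remaining terms, so I = (1/10)·(exp(w)*sin(3*w) - 3*exp(w)*cos(3*w)).

exp(w)*sin(3*w)/10 - 3*exp(w)*cos(3*w)/10 + C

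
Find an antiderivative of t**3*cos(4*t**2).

Let u = t², du = 2t dt; rewrite as (1/2)∫ u^1·cos(4u) du.
Now integrate by parts 1 time.

t**2*sin(4*t**2)/8 + cos(4*t**2)/32 + C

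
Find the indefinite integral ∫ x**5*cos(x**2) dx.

Let u = x², du = 2x dx; rewrite as (1/2)∫ u^2·cos(1u) du.
Now integrate by parts 2 times.

x**4*sin(x**2)/2 + x**2*cos(x**2) - sin(x**2) + C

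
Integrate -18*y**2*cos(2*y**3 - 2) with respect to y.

-3*sin(2*y**3 - 2) + C

Let u = 2*y**3 - 2, so du = (6*y**2) dy.
Rewriting, the integral becomes -3·∫ cos(u) du = -3·sin(u).
Substituting back, u = 2*y**3 - 2.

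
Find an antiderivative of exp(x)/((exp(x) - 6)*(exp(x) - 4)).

Let u = e^x, du = e^x dx.
The integral becomes ∫ du/((u-6)(u-4)); decompose into partial fractions.

log(exp(x) - 6)/2 - log(exp(x) - 4)/2 + C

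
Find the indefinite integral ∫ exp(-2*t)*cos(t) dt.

exp(-2*t)*sin(t)/5 - 2*exp(-2*t)*cos(t)/5 + C

Let I denote the integral. Integrate by parts with u = cos(t), dv = exp(-2*t) dt, so v = -exp(-2*t)/2: I = -exp(-2*t)*cos(t)/2 − (1/2)·∫ exp(-2*t)*sin(t) dt.
Apply parts again with u = sin(t), dv = exp(-2*t) dt: ∫ exp(-2*t)*sin(t) dt = -exp(-2*t)*sin(t)/2 + (1/2)·I. Substituting back brings back I: I = exp(-2*t)*sin(t)/4 - exp(-2*t)*cos(t)/2 − (1/4)·I.
Solving for I: (1 + 1/4)·I equals the remaining terms, so I = (4/5)·(exp(-2*t)*sin(t)/4 - exp(-2*t)*cos(t)/2).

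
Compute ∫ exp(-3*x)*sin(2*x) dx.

Let I denote the integral. Integrate by parts with u = sin(2*x), dv = exp(-3*x) dx, so v = -exp(-3*x)/3: I = -exp(-3*x)*sin(2*x)/3 + (2/3)·∫ exp(-3*x)*cos(2*x) dx.
Apply parts again with u = cos(2*x), dv = exp(-3*x) dx: ∫ exp(-3*x)*cos(2*x) dx = -exp(-3*x)*cos(2*x)/3 − (2/3)·I. Substituting back brings back I: I = -exp(-3*x)*sin(2*x)/3 - 2*exp(-3*x)*cos(2*x)/9 − (4/9)·I.
Solving for I: (1 + 4/9)·I equals the remaining terms, so I = (9/13)·(-exp(-3*x)*sin(2*x)/3 - 2*exp(-3*x)*cos(2*x)/9).

-3*exp(-3*x)*sin(2*x)/13 - 2*exp(-3*x)*cos(2*x)/13 + C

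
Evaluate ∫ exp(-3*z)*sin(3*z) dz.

Let I denote the integral. Integrate by parts with u = sin(3*z), dv = exp(-3*z) dz, so v = -exp(-3*z)/3: I = -exp(-3*z)*sin(3*z)/3 + ∫ exp(-3*z)*cos(3*z) dz.
Apply parts again with u = cos(3*z), dv = exp(-3*z) dz: ∫ exp(-3*z)*cos(3*z) dz = -exp(-3*z)*cos(3*z)/3 − I. Substituting back brings back I: I = -exp(-3*z)*sin(3*z)/3 - exp(-3*z)*cos(3*z)/3 − I.
Solving for I: (1 + 1)·I equals the remaining terms, so I = (1/2)·(-exp(-3*z)*sin(3*z)/3 - exp(-3*z)*cos(3*z)/3).

-exp(-3*z)*sin(3*z)/6 - exp(-3*z)*cos(3*z)/6 + C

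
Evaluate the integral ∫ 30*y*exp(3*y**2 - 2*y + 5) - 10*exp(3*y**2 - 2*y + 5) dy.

Let u = 3*y**2 - 2*y + 5, so du = (6*y - 2) dy.
Rewriting, the integral becomes 5·∫ e^u du = 5·e^u.
Substituting back, u = 3*y**2 - 2*y + 5.

5*exp(3*y**2 - 2*y + 5) + C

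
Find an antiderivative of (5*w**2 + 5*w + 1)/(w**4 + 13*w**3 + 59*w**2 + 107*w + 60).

log(w + 1)/24 - 31*log(w + 3)/4 + 61*log(w + 4)/3 - 101*log(w + 5)/8 + C

Factor the denominator: (w + 1)*(w + 3)*(w + 4)*(w + 5).
Partial-fraction decomposition: -101/(8*(w + 5)) + 61/(3*(w + 4)) - 31/(4*(w + 3)) + 1/(24*(w + 1)).
Integrate each term: A/(w−a) contributes A·log|w−a|.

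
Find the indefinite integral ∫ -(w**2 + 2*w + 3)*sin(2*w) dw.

Use integration by parts with u = w**2 + 2*w + 3, dv = -sin(2*w) dw, so v = cos(2*w)/2.
Apply parts 2 times (tabular method): alternate signs, differentiate u down to 0, integrate dv up.

w**2*cos(2*w)/2 - w*sin(2*w)/2 + w*cos(2*w) - sin(2*w)/2 + 5*cos(2*w)/4 + C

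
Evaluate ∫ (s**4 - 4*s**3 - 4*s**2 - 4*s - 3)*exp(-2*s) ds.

(-2*s**4 + 4*s**3 + 14*s**2 + 22*s + 17)*exp(-2*s)/4 + C

Use integration by parts with u = s**4 - 4*s**3 - 4*s**2 - 4*s - 3, dv = exp(-2*s) ds, so v = -exp(-2*s)/2.
Apply parts 4 times (tabular method): alternate signs, differentiate u down to 0, integrate dv up.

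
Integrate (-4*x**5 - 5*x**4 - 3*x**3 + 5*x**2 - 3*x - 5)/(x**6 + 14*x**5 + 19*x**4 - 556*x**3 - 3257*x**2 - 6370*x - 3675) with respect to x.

Factor the denominator: (x - 7)*(x + 1)*(x + 3)*(x + 5)**2*(x + 7).
Partial-fraction decomposition: -56513/(1344*(x + 7)) + 6983/(192*(x + 5)) - 3295/(64*(x + 5)**2) + 697/(320*(x + 3)) - 5/(1536*(x + 1)) - 26681/(53760*(x - 7)).
Integrate each term; A/(x−a) gives A·log|x−a|; A/(x−a)² gives −A/(x−a).

-26681*log(x - 7)/53760 - 5*log(x + 1)/1536 + 697*log(x + 3)/320 + 6983*log(x + 5)/192 - 56513*log(x + 7)/1344 + 3295/(64*x + 320) + C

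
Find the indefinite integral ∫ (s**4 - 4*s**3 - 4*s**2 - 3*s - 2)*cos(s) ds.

Use integration by parts with u = s**4 - 4*s**3 - 4*s**2 - 3*s - 2, dv = cos(s) ds, so v = sin(s).
Apply parts 4 times (tabular method): alternate signs, differentiate u down to 0, integrate dv up.

s**4*sin(s) - 4*s**3*sin(s) + 4*s**3*cos(s) - 16*s**2*sin(s) - 12*s**2*cos(s) + 21*s*sin(s) - 32*s*cos(s) + 30*sin(s) + 21*cos(s) + C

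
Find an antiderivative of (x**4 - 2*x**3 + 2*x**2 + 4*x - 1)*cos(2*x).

Use integration by parts with u = x**4 - 2*x**3 + 2*x**2 + 4*x - 1, dv = cos(2*x) dx, so v = sin(2*x)/2.
Apply parts 4 times (tabular method): alternate signs, differentiate u down to 0, integrate dv up.

x**4*sin(2*x)/2 - x**3*sin(2*x) + x**3*cos(2*x) - x**2*sin(2*x)/2 - 3*x**2*cos(2*x)/2 + 7*x*sin(2*x)/2 - x*cos(2*x)/2 - sin(2*x)/4 + 7*cos(2*x)/4 + C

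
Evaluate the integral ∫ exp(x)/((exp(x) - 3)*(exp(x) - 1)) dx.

log(exp(x) - 3)/2 - log(exp(x) - 1)/2 + C

Let u = e^x, du = e^x dx.
The integral becomes ∫ du/((u-1)(u-3)); decompose into partial fractions.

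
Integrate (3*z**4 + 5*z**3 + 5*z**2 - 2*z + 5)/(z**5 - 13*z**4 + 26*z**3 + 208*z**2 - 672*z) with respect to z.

Factor the denominator: z*(z - 7)*(z - 6)*(z - 4)*(z + 4).
Partial-fraction decomposition: 541/(3520*(z + 4)) + 1165/(192*(z - 4)) - 5141/(120*(z - 6)) + 9154/(231*(z - 7)) - 5/(672*z).
Integrate each term: A/(z−a) contributes A·log|z−a|.

-5*log(z)/672 + 9154*log(z - 7)/231 - 5141*log(z - 6)/120 + 1165*log(z - 4)/192 + 541*log(z + 4)/3520 + C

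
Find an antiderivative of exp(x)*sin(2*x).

exp(x)*sin(2*x)/5 - 2*exp(x)*cos(2*x)/5 + C

Let I denote the integral. Integrate by parts with u = sin(2*x), dv = exp(x) dx, so v = exp(x): I = exp(x)*sin(2*x) − 2·∫ exp(x)*cos(2*x) dx.
Apply parts again with u = cos(2*x), dv = exp(x) dx: ∫ exp(x)*cos(2*x) dx = exp(x)*cos(2*x) + 2·I. Substituting back brings back I: I = exp(x)*sin(2*x) - 2*exp(x)*cos(2*x) − 4·I.
Solving for I: (1 + 4)·I equals the remaining terms, so I = (1/5)·(exp(x)*sin(2*x) - 2*exp(x)*cos(2*x)).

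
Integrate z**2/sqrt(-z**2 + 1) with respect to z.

Substitute z = sin(θ), so dz = cos(θ) dθ and the radical becomes sqrt(-z**2 + 1) = cos(θ) by the Pythagorean identity.
Integrate the resulting trig expression in θ, then back-substitute θ = asin(z), sin(θ) = z, cos(θ) = sqrt(-z**2 + 1) (absorbing any constant into C).

-z*sqrt(-z**2 + 1)/2 + asin(z)/2 + C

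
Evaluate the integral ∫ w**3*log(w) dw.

w**4*log(w)/4 - w**4/16 + C

Use integration by parts with u = log(w), dv = w**3 dw.
Then du = 1/w dw and v = w**4/4.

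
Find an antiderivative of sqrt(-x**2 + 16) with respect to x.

Substitute x = 4·sin(θ), so dx = 4·cos(θ) dθ and the radical becomes sqrt(-x**2 + 16) = 4·cos(θ) by the Pythagorean identity.
Integrate the resulting trig expression in θ, then back-substitute θ = asin(x/4), sin(θ) = x/4, cos(θ) = sqrt(-x**2 + 16)/4 (absorbing any constant into C).

x*sqrt(-x**2 + 16)/2 + 8*asin(x/4) + C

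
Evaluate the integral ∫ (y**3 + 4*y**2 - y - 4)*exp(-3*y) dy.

Use integration by parts with u = y**3 + 4*y**2 - y - 4, dv = exp(-3*y) dy, so v = -exp(-3*y)/3.
Apply parts 3 times (tabular method): alternate signs, differentiate u down to 0, integrate dv up.

(-9*y**3 - 45*y**2 - 21*y + 29)*exp(-3*y)/27 + C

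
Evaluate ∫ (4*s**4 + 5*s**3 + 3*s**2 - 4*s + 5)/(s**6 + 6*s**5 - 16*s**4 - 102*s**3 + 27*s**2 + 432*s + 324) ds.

Factor the denominator: (s - 3)**2*(s + 1)*(s + 2)*(s + 3)*(s + 6).
Partial-fraction decomposition: -4241/(4860*(s + 6)) + 233/(216*(s + 3)) - 49/(100*(s + 2)) + 11/(160*(s + 1)) + 41831/(194400*(s - 3)) + 479/(1080*(s - 3)**2).
Integrate each term; A/(s−a) gives A·log|s−a|; A/(s−a)² gives −A/(s−a).

41831*log(s - 3)/194400 + 11*log(s + 1)/160 - 49*log(s + 2)/100 + 233*log(s + 3)/216 - 4241*log(s + 6)/4860 - 479/(1080*s - 3240) + C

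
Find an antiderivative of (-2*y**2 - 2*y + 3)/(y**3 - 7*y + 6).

Factor the denominator: (y - 2)*(y - 1)*(y + 3).
Partial-fraction decomposition: -9/(20*(y + 3)) + 1/(4*(y - 1)) - 9/(5*(y - 2)).
Integrate each term: A/(y−a) contributes A·log|y−a|.

-9*log(y - 2)/5 + log(y - 1)/4 - 9*log(y + 3)/20 + C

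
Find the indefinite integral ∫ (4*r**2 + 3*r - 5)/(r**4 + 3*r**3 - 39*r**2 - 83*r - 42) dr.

Factor the denominator: (r - 6)*(r + 1)**2*(r + 7).
Partial-fraction decomposition: -85/(234*(r + 7)) + 103/(882*(r + 1)) + 2/(21*(r + 1)**2) + 157/(637*(r - 6)).
Integrate each term; A/(r−a) gives A·log|r−a|; A/(r−a)² gives −A/(r−a).

157*log(r - 6)/637 + 103*log(r + 1)/882 - 85*log(r + 7)/234 - 2/(21*r + 21) + C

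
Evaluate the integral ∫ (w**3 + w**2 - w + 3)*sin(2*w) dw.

Use integration by parts with u = w**3 + w**2 - w + 3, dv = sin(2*w) dw, so v = -cos(2*w)/2.
Apply parts 3 times (tabular method): alternate signs, differentiate u down to 0, integrate dv up.

-w**3*cos(2*w)/2 + 3*w**2*sin(2*w)/4 - w**2*cos(2*w)/2 + w*sin(2*w)/2 + 5*w*cos(2*w)/4 - 5*sin(2*w)/8 - 5*cos(2*w)/4 + C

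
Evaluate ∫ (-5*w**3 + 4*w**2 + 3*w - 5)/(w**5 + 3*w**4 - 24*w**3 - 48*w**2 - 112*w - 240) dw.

-515*log(w - 5)/2233 - 45*log(w + 2)/224 + 1201*log(w + 6)/1760 - 291*log(w**2 + 4)/2320 - 179*atan(w/2)/2320 + C

Factor the denominator: (w - 5)*(w + 2)*(w + 6)*(w**2 + 4).
Partial-fraction decomposition: -(291*w + 179)/(1160*(w**2 + 4)) + 1201/(1760*(w + 6)) - 45/(224*(w + 2)) - 515/(2233*(w - 5)).
Integrate each term; A/(w−a) gives A·log|w−a|; the (Bw+D)/(w²+p²) term gives a log and an atan.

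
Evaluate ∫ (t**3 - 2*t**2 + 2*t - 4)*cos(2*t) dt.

t**3*sin(2*t)/2 - t**2*sin(2*t) + 3*t**2*cos(2*t)/4 + t*sin(2*t)/4 - t*cos(2*t) - 3*sin(2*t)/2 + cos(2*t)/8 + C

Use integration by parts with u = t**3 - 2*t**2 + 2*t - 4, dv = cos(2*t) dt, so v = sin(2*t)/2.
Apply parts 3 times (tabular method): alternate signs, differentiate u down to 0, integrate dv up.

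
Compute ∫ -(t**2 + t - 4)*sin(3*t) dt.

Use integration by parts with u = t**2 + t - 4, dv = -sin(3*t) dt, so v = cos(3*t)/3.
Apply parts 2 times (tabular method): alternate signs, differentiate u down to 0, integrate dv up.

t**2*cos(3*t)/3 - 2*t*sin(3*t)/9 + t*cos(3*t)/3 - sin(3*t)/9 - 38*cos(3*t)/27 + C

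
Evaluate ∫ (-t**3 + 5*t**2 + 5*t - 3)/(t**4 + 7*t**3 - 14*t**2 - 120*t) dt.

log(t)/40 + 11*log(t - 4)/120 + 74*log(t + 5)/15 - 121*log(t + 6)/20 + C

Factor the denominator: t*(t - 4)*(t + 5)*(t + 6).
Partial-fraction decomposition: -121/(20*(t + 6)) + 74/(15*(t + 5)) + 11/(120*(t - 4)) + 1/(40*t).
Integrate each term: A/(t−a) contributes A·log|t−a|.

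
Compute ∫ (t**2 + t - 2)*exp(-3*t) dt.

(-9*t**2 - 15*t + 13)*exp(-3*t)/27 + C

Use integration by parts with u = t**2 + t - 2, dv = exp(-3*t) dt, so v = -exp(-3*t)/3.
Apply parts 2 times (tabular method): alternate signs, differentiate u down to 0, integrate dv up.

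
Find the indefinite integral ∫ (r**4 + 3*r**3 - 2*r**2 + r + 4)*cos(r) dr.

r**4*sin(r) + 3*r**3*sin(r) + 4*r**3*cos(r) - 14*r**2*sin(r) + 9*r**2*cos(r) - 17*r*sin(r) - 28*r*cos(r) + 32*sin(r) - 17*cos(r) + C

Use integration by parts with u = r**4 + 3*r**3 - 2*r**2 + r + 4, dv = cos(r) dr, so v = sin(r).
Apply parts 4 times (tabular method): alternate signs, differentiate u down to 0, integrate dv up.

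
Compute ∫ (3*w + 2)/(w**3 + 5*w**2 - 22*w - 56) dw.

7*log(w - 4)/33 + 2*log(w + 2)/15 - 19*log(w + 7)/55 + C

Factor the denominator: (w - 4)*(w + 2)*(w + 7).
Partial-fraction decomposition: -19/(55*(w + 7)) + 2/(15*(w + 2)) + 7/(33*(w - 4)).
Integrate each term: A/(w−a) contributes A·log|w−a|.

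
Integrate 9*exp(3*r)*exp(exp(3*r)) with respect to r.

3*exp(exp(3*r)) + C

Let u = exp(3*r), so du = (3*exp(3*r)) dr.
Rewriting, the integral becomes 3·∫ e^u du = 3·e^u.
Substituting back, u = exp(3*r).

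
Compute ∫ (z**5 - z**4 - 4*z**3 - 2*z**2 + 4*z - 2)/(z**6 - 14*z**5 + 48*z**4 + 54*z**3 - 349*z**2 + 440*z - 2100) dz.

6481*log(z - 7)/1060 - 68683*log(z - 5)/13456 + 31*log(z + 3)/1040 - 11500*log(z**2 + 4)/579449 + 15377*atan(z/2)/579449 + 123/(29*z - 145) + C

Factor the denominator: (z - 7)*(z - 5)**2*(z + 3)*(z**2 + 4).
Partial-fraction decomposition: -2*(11500*z - 15377)/(579449*(z**2 + 4)) + 31/(1040*(z + 3)) - 68683/(13456*(z - 5)) - 123/(29*(z - 5)**2) + 6481/(1060*(z - 7)).
Integrate each term; A/(z−a) gives A·log|z−a|; the (Bz+D)/(z²+p²) term gives a log and an atan.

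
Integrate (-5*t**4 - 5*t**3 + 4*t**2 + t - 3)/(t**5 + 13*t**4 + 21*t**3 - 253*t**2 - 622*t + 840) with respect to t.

Factor the denominator: (t - 4)*(t - 1)*(t + 5)*(t + 6)*(t + 7).
Partial-fraction decomposition: -1263/(22*(t + 7)) + 1053/(14*(t + 6)) - 602/(27*(t + 5)) + 1/(126*(t - 1)) - 307/(594*(t - 4)).
Integrate each term: A/(t−a) contributes A·log|t−a|.

-307*log(t - 4)/594 + log(t - 1)/126 - 602*log(t + 5)/27 + 1053*log(t + 6)/14 - 1263*log(t + 7)/22 + C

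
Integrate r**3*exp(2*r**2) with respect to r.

(2*r**2 - 1)*exp(2*r**2)/8 + C

Let u = r², du = 2r dr; rewrite as (1/2)∫ u^1·exp(2u) du.
Now integrate by parts 1 time.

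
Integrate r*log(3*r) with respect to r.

r**2*(log(r) + log(3))/2 - r**2/4 + C

Use integration by parts with u = log(3*r), dv = r dr.
Then du = 1/r dr and v = r**2/2.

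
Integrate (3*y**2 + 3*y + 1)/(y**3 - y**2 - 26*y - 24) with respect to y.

127*log(y - 6)/70 - log(y + 1)/21 + 37*log(y + 4)/30 + C

Factor the denominator: (y - 6)*(y + 1)*(y + 4).
Partial-fraction decomposition: 37/(30*(y + 4)) - 1/(21*(y + 1)) + 127/(70*(y - 6)).
Integrate each term: A/(y−a) contributes A·log|y−a|.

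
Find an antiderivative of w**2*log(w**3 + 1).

w**3*log(w**3 + 1)/3 - w**3/3 + log(w**3 + 1)/3 + C

Let u = w**3 + 1, so du = (3*w**2) dw.
The integral becomes (1/3)·∫ log(u) du; integrate by parts with u′=log(u), dv′=du.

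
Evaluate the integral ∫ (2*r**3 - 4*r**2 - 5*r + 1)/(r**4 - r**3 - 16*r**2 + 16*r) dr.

log(r)/16 + 15*log(r - 4)/32 + 2*log(r - 1)/5 + 171*log(r + 4)/160 + C

Factor the denominator: r*(r - 4)*(r - 1)*(r + 4).
Partial-fraction decomposition: 171/(160*(r + 4)) + 2/(5*(r - 1)) + 15/(32*(r - 4)) + 1/(16*r).
Integrate each term: A/(r−a) contributes A·log|r−a|.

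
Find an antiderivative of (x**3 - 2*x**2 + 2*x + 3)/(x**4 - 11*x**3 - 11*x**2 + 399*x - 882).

Factor the denominator: (x - 7)**2*(x - 3)*(x + 6).
Partial-fraction decomposition: 33/(169*(x + 6)) + 1/(8*(x - 3)) + 919/(1352*(x - 7)) + 131/(26*(x - 7)**2).
Integrate each term; A/(x−a) gives A·log|x−a|; A/(x−a)² gives −A/(x−a).

919*log(x - 7)/1352 + log(x - 3)/8 + 33*log(x + 6)/169 - 131/(26*x - 182) + C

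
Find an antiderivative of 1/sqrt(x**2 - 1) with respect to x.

log(x + sqrt(x**2 - 1)) + C

Substitute x = sec(θ), so dx = sec(θ)*tan(θ) dθ and the radical becomes sqrt(x**2 - 1) = tan(θ) by the Pythagorean identity.
Integrate the resulting trig expression in θ, then back-substitute sec(θ) = x, tan(θ) = sqrt(x**2 - 1) (absorbing any constant into C).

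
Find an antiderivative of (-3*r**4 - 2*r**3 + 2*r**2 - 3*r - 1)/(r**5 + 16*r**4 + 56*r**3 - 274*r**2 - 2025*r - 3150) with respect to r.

Factor the denominator: (r - 5)*(r + 3)*(r + 5)*(r + 6)*(r + 7).
Partial-fraction decomposition: -2133/(32*(r + 7)) + 3367/(33*(r + 6)) - 1561/(40*(r + 5)) + 163/(192*(r + 3)) - 697/(3520*(r - 5)).
Integrate each term: A/(r−a) contributes A·log|r−a|.

-697*log(r - 5)/3520 + 163*log(r + 3)/192 - 1561*log(r + 5)/40 + 3367*log(r + 6)/33 - 2133*log(r + 7)/32 + C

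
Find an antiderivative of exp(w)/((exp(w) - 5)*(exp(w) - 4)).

log(exp(w) - 5) - log(exp(w) - 4) + C

Let u = e^w, du = e^w dw.
The integral becomes ∫ du/((u-5)(u-4)); decompose into partial fractions.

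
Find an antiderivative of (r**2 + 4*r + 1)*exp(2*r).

(2*r**2 + 6*r - 1)*exp(2*r)/4 + C

Use integration by parts with u = r**2 + 4*r + 1, dv = exp(2*r) dr, so v = exp(2*r)/2.
Apply parts 2 times (tabular method): alternate signs, differentiate u down to 0, integrate dv up.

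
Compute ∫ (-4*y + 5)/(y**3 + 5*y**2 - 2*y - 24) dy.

Factor the denominator: (y - 2)*(y + 3)*(y + 4).
Partial-fraction decomposition: 7/(2*(y + 4)) - 17/(5*(y + 3)) - 1/(10*(y - 2)).
Integrate each term: A/(y−a) contributes A·log|y−a|.

-log(y - 2)/10 - 17*log(y + 3)/5 + 7*log(y + 4)/2 + C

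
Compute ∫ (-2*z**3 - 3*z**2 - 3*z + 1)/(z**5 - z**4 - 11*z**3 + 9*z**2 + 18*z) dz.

Factor the denominator: z*(z - 3)*(z - 2)*(z + 1)*(z + 3).
Partial-fraction decomposition: 37/(180*(z + 3)) - 1/(8*(z + 1)) + 11/(10*(z - 2)) - 89/(72*(z - 3)) + 1/(18*z).
Integrate each term: A/(z−a) contributes A·log|z−a|.

log(z)/18 - 89*log(z - 3)/72 + 11*log(z - 2)/10 - log(z + 1)/8 + 37*log(z + 3)/180 + C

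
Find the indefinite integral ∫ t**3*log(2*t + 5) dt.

t**4*log(2*t + 5)/4 - t**4/16 + 5*t**3/24 - 25*t**2/32 + 125*t/32 - 625*log(2*t + 5)/64 + C

Use integration by parts with u = log(2*t + 5), dv = t**3 dt.
Then du = 2/(2*t + 5) dt and v = t**4/4.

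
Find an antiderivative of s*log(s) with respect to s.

Use integration by parts with u = log(s), dv = s ds.
Then du = 1/s ds and v = s**2/2.

s**2*log(s)/2 - s**2/4 + C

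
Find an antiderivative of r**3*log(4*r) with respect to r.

r**4*(log(r) + 2*log(2))/4 - r**4/16 + C

Use integration by parts with u = log(4*r), dv = r**3 dr.
Then du = 1/r dr and v = r**4/4.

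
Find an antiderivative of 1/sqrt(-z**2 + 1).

Substitute z = sin(θ), so dz = cos(θ) dθ and the radical becomes sqrt(-z**2 + 1) = cos(θ) by the Pythagorean identity.
Integrate the resulting trig expression in θ, then back-substitute θ = asin(z), sin(θ) = z, cos(θ) = sqrt(-z**2 + 1) (absorbing any constant into C).

asin(z) + C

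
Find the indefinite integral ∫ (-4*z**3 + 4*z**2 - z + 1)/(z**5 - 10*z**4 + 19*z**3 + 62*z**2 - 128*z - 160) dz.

Factor the denominator: (z - 5)*(z - 4)**2*(z + 1)*(z + 2).
Partial-fraction decomposition: 17/(84*(z + 2)) - 1/(15*(z + 1)) + 569/(60*(z - 4)) + 13/(2*(z - 4)**2) - 202/(21*(z - 5)).
Integrate each term; A/(z−a) gives A·log|z−a|; A/(z−a)² gives −A/(z−a).

-202*log(z - 5)/21 + 569*log(z - 4)/60 - log(z + 1)/15 + 17*log(z + 2)/84 - 13/(2*z - 8) + C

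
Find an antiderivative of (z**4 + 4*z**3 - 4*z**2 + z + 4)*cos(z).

Use integration by parts with u = z**4 + 4*z**3 - 4*z**2 + z + 4, dv = cos(z) dz, so v = sin(z).
Apply parts 4 times (tabular method): alternate signs, differentiate u down to 0, integrate dv up.

z**4*sin(z) + 4*z**3*sin(z) + 4*z**3*cos(z) - 16*z**2*sin(z) + 12*z**2*cos(z) - 23*z*sin(z) - 32*z*cos(z) + 36*sin(z) - 23*cos(z) + C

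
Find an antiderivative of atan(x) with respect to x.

x*atan(x) - log(x**2 + 1)/2 + C

Use integration by parts with u = arctan(x), dv = dx.
Then du = 1/(x**2 + 1) dx.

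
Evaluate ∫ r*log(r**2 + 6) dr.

r**2*log(r**2 + 6)/2 - r**2/2 + 3*log(r**2 + 6) + C

Let u = r**2 + 6, so du = (2*r) dr.
The integral becomes (1/2)·∫ log(u) du; integrate by parts with u′=log(u), dv′=du.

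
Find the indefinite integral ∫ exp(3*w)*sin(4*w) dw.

Let I denote the integral. Integrate by parts with u = sin(4*w), dv = exp(3*w) dw, so v = exp(3*w)/3: I = exp(3*w)*sin(4*w)/3 − (4/3)·∫ exp(3*w)*cos(4*w) dw.
Apply parts again with u = cos(4*w), dv = exp(3*w) dw: ∫ exp(3*w)*cos(4*w) dw = exp(3*w)*cos(4*w)/3 + (4/3)·I. Substituting back brings back I: I = exp(3*w)*sin(4*w)/3 - 4*exp(3*w)*cos(4*w)/9 − (16/9)·I.
Solving for I: (1 + 16/9)·I equals the remaining terms, so I = (9/25)·(exp(3*w)*sin(4*w)/3 - 4*exp(3*w)*cos(4*w)/9).

3*exp(3*w)*sin(4*w)/25 - 4*exp(3*w)*cos(4*w)/25 + C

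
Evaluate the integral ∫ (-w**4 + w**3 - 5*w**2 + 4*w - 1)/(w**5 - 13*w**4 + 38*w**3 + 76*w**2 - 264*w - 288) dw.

Factor the denominator: (w - 6)**2*(w - 4)*(w + 1)*(w + 2).
Partial-fraction decomposition: -53/(384*(w + 2)) + 12/(245*(w + 1)) - 257/(120*(w - 4)) + 7719/(6272*(w - 6)) - 1237/(112*(w - 6)**2).
Integrate each term; A/(w−a) gives A·log|w−a|; A/(w−a)² gives −A/(w−a).

7719*log(w - 6)/6272 - 257*log(w - 4)/120 + 12*log(w + 1)/245 - 53*log(w + 2)/384 + 1237/(112*w - 672) + C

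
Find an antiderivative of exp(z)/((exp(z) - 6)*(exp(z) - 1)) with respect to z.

Let u = e^z, du = e^z dz.
The integral becomes ∫ du/((u-6)(u-1)); decompose into partial fractions.

log(exp(z) - 6)/5 - log(exp(z) - 1)/5 + C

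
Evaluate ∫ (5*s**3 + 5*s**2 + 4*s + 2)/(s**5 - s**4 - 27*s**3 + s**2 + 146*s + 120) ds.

193*log(s - 5)/189 - 97*log(s - 3)/140 - log(s + 1)/36 + 13*log(s + 2)/35 - 127*log(s + 4)/189 + C

Factor the denominator: (s - 5)*(s - 3)*(s + 1)*(s + 2)*(s + 4).
Partial-fraction decomposition: -127/(189*(s + 4)) + 13/(35*(s + 2)) - 1/(36*(s + 1)) - 97/(140*(s - 3)) + 193/(189*(s - 5)).
Integrate each term: A/(s−a) contributes A·log|s−a|.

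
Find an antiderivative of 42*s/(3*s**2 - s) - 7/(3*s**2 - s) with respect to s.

7*log(3*s**2 - s) + C

Let u = 3*s**2 - s, so du = (6*s - 1) ds.
Rewriting, the integral becomes 7·∫ 1/u du = 7·log(u).
Substituting back, u = 3*s**2 - s.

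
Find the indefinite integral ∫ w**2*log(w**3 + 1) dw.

Let u = w**3 + 1, so du = (3*w**2) dw.
The integral becomes (1/3)·∫ log(u) du; integrate by parts with u′=log(u), dv′=du.

w**3*log(w**3 + 1)/3 - w**3/3 + log(w**3 + 1)/3 + C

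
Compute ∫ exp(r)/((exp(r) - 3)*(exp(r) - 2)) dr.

log(exp(r) - 3) - log(exp(r) - 2) + C

Let u = e^r, du = e^r dr.
The integral becomes ∫ du/((u-3)(u-2)); decompose into partial fractions.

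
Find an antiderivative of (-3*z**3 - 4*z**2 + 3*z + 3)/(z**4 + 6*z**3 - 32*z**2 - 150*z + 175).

-457*log(z - 5)/480 + log(z - 1)/192 + 263*log(z + 5)/120 - 815*log(z + 7)/192 + C

Factor the denominator: (z - 5)*(z - 1)*(z + 5)*(z + 7).
Partial-fraction decomposition: -815/(192*(z + 7)) + 263/(120*(z + 5)) + 1/(192*(z - 1)) - 457/(480*(z - 5)).
Integrate each term: A/(z−a) contributes A·log|z−a|.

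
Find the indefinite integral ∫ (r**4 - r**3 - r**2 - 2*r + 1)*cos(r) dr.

r**4*sin(r) - r**3*sin(r) + 4*r**3*cos(r) - 13*r**2*sin(r) - 3*r**2*cos(r) + 4*r*sin(r) - 26*r*cos(r) + 27*sin(r) + 4*cos(r) + C

Use integration by parts with u = r**4 - r**3 - r**2 - 2*r + 1, dv = cos(r) dr, so v = sin(r).
Apply parts 4 times (tabular method): alternate signs, differentiate u down to 0, integrate dv up.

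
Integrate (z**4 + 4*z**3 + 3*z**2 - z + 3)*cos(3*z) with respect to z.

z**4*sin(3*z)/3 + 4*z**3*sin(3*z)/3 + 4*z**3*cos(3*z)/9 + 5*z**2*sin(3*z)/9 + 4*z**2*cos(3*z)/3 - 11*z*sin(3*z)/9 + 10*z*cos(3*z)/27 + 71*sin(3*z)/81 - 11*cos(3*z)/27 + C

Use integration by parts with u = z**4 + 4*z**3 + 3*z**2 - z + 3, dv = cos(3*z) dz, so v = sin(3*z)/3.
Apply parts 4 times (tabular method): alternate signs, differentiate u down to 0, integrate dv up.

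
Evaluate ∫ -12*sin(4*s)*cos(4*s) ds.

-3*sin(4*s)**2/2 + C

Let u = sin(4*s), so du = (4*cos(4*s)) ds.
Rewriting, the integral becomes -3·∫ u^1 du = -3·u^2/2.
Substituting back, u = sin(4*s).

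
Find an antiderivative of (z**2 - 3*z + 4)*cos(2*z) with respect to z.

z**2*sin(2*z)/2 - 3*z*sin(2*z)/2 + z*cos(2*z)/2 + 7*sin(2*z)/4 - 3*cos(2*z)/4 + C

Use integration by parts with u = z**2 - 3*z + 4, dv = cos(2*z) dz, so v = sin(2*z)/2.
Apply parts 2 times (tabular method): alternate signs, differentiate u down to 0, integrate dv up.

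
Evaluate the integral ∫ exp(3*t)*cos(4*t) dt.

Let I denote the integral. Integrate by parts with u = cos(4*t), dv = exp(3*t) dt, so v = exp(3*t)/3: I = exp(3*t)*cos(4*t)/3 + (4/3)·∫ exp(3*t)*sin(4*t) dt.
Apply parts again with u = sin(4*t), dv = exp(3*t) dt: ∫ exp(3*t)*sin(4*t) dt = exp(3*t)*sin(4*t)/3 − (4/3)·I. Substituting back brings back I: I = 4*exp(3*t)*sin(4*t)/9 + exp(3*t)*cos(4*t)/3 − (16/9)·I.
Solving for I: (1 + 16/9)·I equals the remaining terms, so I = (9/25)·(4*exp(3*t)*sin(4*t)/9 + exp(3*t)*cos(4*t)/3).

4*exp(3*t)*sin(4*t)/25 + 3*exp(3*t)*cos(4*t)/25 + C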